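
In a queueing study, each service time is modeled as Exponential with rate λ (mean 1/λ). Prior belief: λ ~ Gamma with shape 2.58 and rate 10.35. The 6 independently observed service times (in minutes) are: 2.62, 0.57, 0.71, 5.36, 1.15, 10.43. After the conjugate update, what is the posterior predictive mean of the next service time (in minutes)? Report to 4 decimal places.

4.1148

With a Gamma(shape α, rate β) prior on the exponential rate λ, the posterior after n observations with total T = Σxᵢ is Gamma(α+n, β+T).
Sum of observations T = 20.84 minutes; n = 6.
Posterior: Gamma(2.58+6, 10.35+20.84) = Gamma(8.58, 31.19).
The predictive distribution for the next observation is Lomax; its mean is β/(α−1) = 31.19/7.58 = 4.1148.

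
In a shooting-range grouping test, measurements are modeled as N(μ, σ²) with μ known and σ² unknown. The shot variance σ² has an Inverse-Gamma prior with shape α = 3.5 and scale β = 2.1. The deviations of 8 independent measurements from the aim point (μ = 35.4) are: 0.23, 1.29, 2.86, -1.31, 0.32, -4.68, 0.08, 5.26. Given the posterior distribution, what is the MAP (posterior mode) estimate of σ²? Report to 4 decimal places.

3.8524

With known mean μ and an Inverse-Gamma(α, β) prior on σ², the Normal likelihood is conjugate: posterior is Inv-Gamma(α + n/2, β + Σ(xᵢ−μ)²/2).
Σ(xᵢ−μ)² = (0.23)² + (1.29)² + (2.86)² + (-1.31)² + (0.32)² + (-4.68)² + (0.08)² + (5.26)² = 61.2915.
Posterior: Inv-Gamma(3.5 + 8/2, 2.1 + 61.2915/2) = Inv-Gamma(7.50, 32.74575).
Mode = β/(α+1) = 32.74575/8.50 = 3.8524.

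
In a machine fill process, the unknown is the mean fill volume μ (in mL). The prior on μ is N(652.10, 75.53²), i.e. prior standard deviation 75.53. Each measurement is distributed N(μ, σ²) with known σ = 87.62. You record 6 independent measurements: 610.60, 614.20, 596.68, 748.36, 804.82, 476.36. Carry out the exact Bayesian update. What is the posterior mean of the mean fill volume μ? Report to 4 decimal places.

643.7169

For Normal data with known variance σ², a Normal(μ₀, σ₀²) prior on μ is conjugate. Posterior precision = 1/σ₀² + n/σ²; posterior mean is the precision-weighted average of μ₀ and x̄.
Σxᵢ = 610.60 + 614.20 + 596.68 + 748.36 + 804.82 + 476.36 = 3851.02, so n·x̄ = 3851.02.
σ₀² = 75.53² = 5704.7809, σ² = 87.62² = 7677.2644; σ² + n·σ₀² = 7677.2644 + 6·5704.7809 = 41905.9498.
Posterior mean = (μ₀/σ₀² + n·x̄/σ²)/(1/σ₀² + n/σ²) = (σ²·μ₀ + σ₀²·n·x̄)/(σ² + n·σ₀²) = (7677.2644·652.10 + 5704.7809·3851.02)/41905.9498 = 26975569.456758/41905.9498 = 643.7169.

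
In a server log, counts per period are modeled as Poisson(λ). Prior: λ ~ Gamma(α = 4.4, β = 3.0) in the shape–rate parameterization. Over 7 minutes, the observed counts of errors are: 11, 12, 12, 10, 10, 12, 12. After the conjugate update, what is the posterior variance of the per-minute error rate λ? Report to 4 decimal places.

With a Gamma(shape α, rate β) prior, the Poisson likelihood is conjugate: the posterior is Gamma(α + ΣXᵢ, β + n).
Sum of counts S = 79 over n = 7 minutes.
Posterior: Gamma(α+S, β+n) = Gamma(4.4+79, 3.0+7) = Gamma(83.4, 10.0).
Var = α/β² = 83.4/10.0² = 0.8340.

0.8340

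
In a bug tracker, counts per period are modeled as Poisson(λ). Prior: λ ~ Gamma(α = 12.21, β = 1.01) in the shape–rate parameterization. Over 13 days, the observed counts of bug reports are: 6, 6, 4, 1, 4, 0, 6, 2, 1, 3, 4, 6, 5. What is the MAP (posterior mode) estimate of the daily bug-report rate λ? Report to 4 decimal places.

With a Gamma(shape α, rate β) prior, the Poisson likelihood is conjugate: the posterior is Gamma(α + ΣXᵢ, β + n).
Sum of counts S = 48 over n = 13 days.
Posterior: Gamma(α+S, β+n) = Gamma(12.21+48, 1.01+13) = Gamma(60.21, 14.01).
Mode of Gamma(α,β) for α≥1 is (α−1)/β = 59.21/14.01 = 4.2263.

4.2263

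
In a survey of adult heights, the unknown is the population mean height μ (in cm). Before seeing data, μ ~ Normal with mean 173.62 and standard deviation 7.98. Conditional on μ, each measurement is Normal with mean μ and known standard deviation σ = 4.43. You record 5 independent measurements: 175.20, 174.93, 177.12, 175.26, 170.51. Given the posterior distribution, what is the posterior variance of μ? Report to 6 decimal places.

3.697107

For Normal data with known variance σ², a Normal(μ₀, σ₀²) prior on μ is conjugate. Posterior precision = 1/σ₀² + n/σ²; posterior mean is the precision-weighted average of μ₀ and x̄.
σ₀² = 7.98² = 63.6804, σ² = 4.43² = 19.6249; σ² + n·σ₀² = 19.6249 + 5·63.6804 = 338.0269.
Posterior precision = 1/σ₀² + n/σ² = 1/63.6804 + 5/19.6249 = (σ² + n·σ₀²)/(σ₀²σ²) = 338.0269/(63.6804·19.6249); posterior variance σₙ² = σ₀²σ²/(σ² + n·σ₀²) = 63.6804·19.6249/338.0269 = 3.697107.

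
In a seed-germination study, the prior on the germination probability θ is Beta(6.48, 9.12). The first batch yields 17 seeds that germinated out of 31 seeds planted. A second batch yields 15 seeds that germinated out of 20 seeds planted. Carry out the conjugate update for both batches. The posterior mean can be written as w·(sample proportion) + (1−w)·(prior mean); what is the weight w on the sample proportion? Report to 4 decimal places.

The Beta prior is conjugate to a Binomial/Bernoulli likelihood; the update adds successes to α and failures to β.
Total number of seeds planted: n = 31 + 20 = 51.
Posterior mean = (α₀+k)/(α₀+β₀+n) = [n/(α₀+β₀+n)]·(k/n) + [(α₀+β₀)/(α₀+β₀+n)]·α₀/(α₀+β₀), so only n and the prior enter the weight.
The weight on the data is w = n/(α₀+β₀+n) = 51/(6.48+9.12+51) = 51/66.60 = 0.7658.

0.7658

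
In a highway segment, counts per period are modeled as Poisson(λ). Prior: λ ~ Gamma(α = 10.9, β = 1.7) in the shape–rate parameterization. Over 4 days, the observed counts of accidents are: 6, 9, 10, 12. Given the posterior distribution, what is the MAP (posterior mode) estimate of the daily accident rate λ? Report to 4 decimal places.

8.2281

With a Gamma(shape α, rate β) prior, the Poisson likelihood is conjugate: the posterior is Gamma(α + ΣXᵢ, β + n).
Sum of counts S = 37 over n = 4 days.
Posterior: Gamma(α+S, β+n) = Gamma(10.9+37, 1.7+4) = Gamma(47.9, 5.7).
Mode of Gamma(α,β) for α≥1 is (α−1)/β = 46.9/5.7 = 8.2281.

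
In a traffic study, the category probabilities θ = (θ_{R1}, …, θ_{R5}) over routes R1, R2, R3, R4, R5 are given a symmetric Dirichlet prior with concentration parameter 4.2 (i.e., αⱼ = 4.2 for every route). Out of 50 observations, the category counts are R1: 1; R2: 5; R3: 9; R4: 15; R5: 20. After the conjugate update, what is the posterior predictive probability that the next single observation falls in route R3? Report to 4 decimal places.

0.1859

The Dirichlet prior is conjugate to the Multinomial likelihood: each posterior αⱼ = prior αⱼ + observed count nⱼ.
Posterior concentration: (5.2, 9.2, 13.2, 19.2, 24.2), total = 71.0.
P(next = R3 | data) = α_{R3}/Σα = 0.1859.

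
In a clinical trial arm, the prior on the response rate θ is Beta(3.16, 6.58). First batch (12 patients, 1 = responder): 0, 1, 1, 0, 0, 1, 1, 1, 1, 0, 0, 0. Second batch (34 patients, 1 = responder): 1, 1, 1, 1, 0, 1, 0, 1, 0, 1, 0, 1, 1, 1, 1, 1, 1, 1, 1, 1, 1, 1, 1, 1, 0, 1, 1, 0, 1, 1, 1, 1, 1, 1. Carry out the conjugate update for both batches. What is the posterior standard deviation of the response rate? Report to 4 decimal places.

0.0626

The Beta prior is conjugate to a Binomial/Bernoulli likelihood; the update adds successes to α and failures to β.
After batch 1: Beta(3.16+6, 6.58+6) = Beta(9.16, 12.58).
After batch 2: Beta(9.16+28, 12.58+6) = Beta(37.16, 18.58).
Var = αβ/((α+β)²(α+β+1)) = 37.16·18.58/(55.74²·56.74) = 0.00391650; SD = √0.00391650 = 0.0626.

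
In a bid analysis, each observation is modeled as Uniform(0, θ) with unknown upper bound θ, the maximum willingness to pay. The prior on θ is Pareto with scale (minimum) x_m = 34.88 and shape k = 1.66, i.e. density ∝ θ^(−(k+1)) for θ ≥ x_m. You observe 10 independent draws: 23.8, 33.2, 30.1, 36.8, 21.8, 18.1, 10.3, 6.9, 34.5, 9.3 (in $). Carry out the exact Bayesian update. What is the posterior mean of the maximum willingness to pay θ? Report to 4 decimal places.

40.2522

A Pareto(scale x_m, shape k) prior on the upper bound θ of Uniform(0, θ) is conjugate: posterior is Pareto(max(x_m, max xᵢ), k + n).
Sample maximum = 36.8; prior scale x_m = 34.88 → posterior scale = max = 36.80.
Posterior shape = 1.66 + 10 = 11.66.
E[θ|data] = k·x_m/(k−1) = 11.66·36.80/10.66 = 40.2522.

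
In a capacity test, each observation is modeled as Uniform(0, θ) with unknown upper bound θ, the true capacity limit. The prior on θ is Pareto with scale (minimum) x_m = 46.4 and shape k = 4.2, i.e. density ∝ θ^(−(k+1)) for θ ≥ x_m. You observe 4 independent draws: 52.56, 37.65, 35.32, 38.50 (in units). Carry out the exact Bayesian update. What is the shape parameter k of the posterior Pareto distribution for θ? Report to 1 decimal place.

A Pareto(scale x_m, shape k) prior on the upper bound θ of Uniform(0, θ) is conjugate: posterior is Pareto(max(x_m, max xᵢ), k + n).
Sample maximum = 52.56; prior scale x_m = 46.4 → posterior scale = max = 52.56.
Posterior shape = 4.2 + 4 = 8.2.
Posterior shape k = 8.2.

8.2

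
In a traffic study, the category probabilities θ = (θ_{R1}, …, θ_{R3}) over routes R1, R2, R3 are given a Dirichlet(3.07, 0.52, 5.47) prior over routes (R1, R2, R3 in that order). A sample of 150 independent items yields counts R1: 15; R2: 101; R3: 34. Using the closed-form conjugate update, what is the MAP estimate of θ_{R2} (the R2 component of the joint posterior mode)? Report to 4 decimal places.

The Dirichlet prior is conjugate to the Multinomial likelihood: each posterior αⱼ = prior αⱼ + observed count nⱼ.
Posterior concentration: (18.07, 101.52, 39.47), total = 159.06.
Joint mode component: (α_{R2}−1)/(Σα−K) = 100.52/156.06 = 0.6441.

0.6441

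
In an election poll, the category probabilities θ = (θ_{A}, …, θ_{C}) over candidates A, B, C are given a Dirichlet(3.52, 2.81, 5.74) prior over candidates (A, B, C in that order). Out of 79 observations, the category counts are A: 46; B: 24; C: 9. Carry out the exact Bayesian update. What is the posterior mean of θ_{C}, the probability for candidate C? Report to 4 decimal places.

0.1619

The Dirichlet prior is conjugate to the Multinomial likelihood: each posterior αⱼ = prior αⱼ + observed count nⱼ.
Posterior concentration: (49.52, 26.81, 14.74), total = 91.07.
E[θ_{C}|data] = α_{C}/Σα = 14.74/91.07 = 0.1619.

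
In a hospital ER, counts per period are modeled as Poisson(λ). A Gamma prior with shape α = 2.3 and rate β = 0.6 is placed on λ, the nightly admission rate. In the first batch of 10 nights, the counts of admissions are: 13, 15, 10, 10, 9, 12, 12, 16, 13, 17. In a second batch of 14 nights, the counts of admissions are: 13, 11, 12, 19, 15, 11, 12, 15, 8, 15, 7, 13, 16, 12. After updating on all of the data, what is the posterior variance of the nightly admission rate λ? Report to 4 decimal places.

With a Gamma(shape α, rate β) prior, the Poisson likelihood is conjugate: the posterior is Gamma(α + ΣXᵢ, β + n).
Batch 1: sum of counts S = 127 over n = 10 nights.
After batch 1: Gamma(α+S, β+n) = Gamma(2.3+127, 0.6+10) = Gamma(129.3, 10.6).
Batch 2: sum of counts S = 179 over n = 14 nights.
After batch 2: Gamma(α+S, β+n) = Gamma(129.3+179, 10.6+14) = Gamma(308.3, 24.6).
Var = α/β² = 308.3/24.6² = 0.5095.

0.5095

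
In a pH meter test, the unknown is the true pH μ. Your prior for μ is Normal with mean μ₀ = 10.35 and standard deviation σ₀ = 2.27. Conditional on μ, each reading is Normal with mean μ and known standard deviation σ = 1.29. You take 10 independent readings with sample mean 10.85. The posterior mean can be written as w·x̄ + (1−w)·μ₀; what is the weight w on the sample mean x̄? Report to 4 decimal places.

0.9687

For Normal data with known variance σ², a Normal(μ₀, σ₀²) prior on μ is conjugate. Posterior precision = 1/σ₀² + n/σ²; posterior mean is the precision-weighted average of μ₀ and x̄.
σ₀² = 2.27² = 5.1529, σ² = 1.29² = 1.6641. Prior precision 1/σ₀² = 1/5.1529; data precision n/σ² = 10/1.6641.
w = (n/σ²)/(1/σ₀² + n/σ²) = n·σ₀²/(σ² + n·σ₀²) = 10·5.1529/(1.6641 + 10·5.1529) = 51.529/53.1931 = 0.9687.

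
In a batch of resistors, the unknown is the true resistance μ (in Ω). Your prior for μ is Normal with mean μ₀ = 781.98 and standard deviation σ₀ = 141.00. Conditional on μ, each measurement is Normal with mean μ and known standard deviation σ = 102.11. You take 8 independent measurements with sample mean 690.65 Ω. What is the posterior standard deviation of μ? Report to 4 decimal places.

34.9732

For Normal data with known variance σ², a Normal(μ₀, σ₀²) prior on μ is conjugate. Posterior precision = 1/σ₀² + n/σ²; posterior mean is the precision-weighted average of μ₀ and x̄.
σ₀² = 141.00² = 19881, σ² = 102.11² = 10426.4521; σ² + n·σ₀² = 10426.4521 + 8·19881 = 169474.4521.
Posterior precision = 1/σ₀² + n/σ² = 1/19881 + 8/10426.4521 = (σ² + n·σ₀²)/(σ₀²σ²) = 169474.4521/(19881·10426.4521); posterior variance σₙ² = σ₀²σ²/(σ² + n·σ₀²) = 19881·10426.4521/169474.4521 = 1223.124144.
Posterior SD = √σₙ² = √(19881·10426.4521/169474.4521) = 34.9732.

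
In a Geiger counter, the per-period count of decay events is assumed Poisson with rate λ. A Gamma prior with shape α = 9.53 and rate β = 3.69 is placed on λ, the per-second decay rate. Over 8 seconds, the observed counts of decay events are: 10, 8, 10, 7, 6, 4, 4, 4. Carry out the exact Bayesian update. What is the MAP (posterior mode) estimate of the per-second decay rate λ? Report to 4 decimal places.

With a Gamma(shape α, rate β) prior, the Poisson likelihood is conjugate: the posterior is Gamma(α + ΣXᵢ, β + n).
Sum of counts S = 53 over n = 8 seconds.
Posterior: Gamma(α+S, β+n) = Gamma(9.53+53, 3.69+8) = Gamma(62.53, 11.69).
Mode of Gamma(α,β) for α≥1 is (α−1)/β = 61.53/11.69 = 5.2635.

5.2635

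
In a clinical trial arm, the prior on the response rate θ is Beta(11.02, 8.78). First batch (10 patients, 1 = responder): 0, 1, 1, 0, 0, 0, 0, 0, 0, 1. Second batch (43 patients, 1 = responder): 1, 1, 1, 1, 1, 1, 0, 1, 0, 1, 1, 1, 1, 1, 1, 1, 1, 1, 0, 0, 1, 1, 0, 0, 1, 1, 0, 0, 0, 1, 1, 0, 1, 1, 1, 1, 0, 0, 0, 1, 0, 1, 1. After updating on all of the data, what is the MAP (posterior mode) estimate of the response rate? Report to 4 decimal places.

0.5935

The Beta prior is conjugate to a Binomial/Bernoulli likelihood; the update adds successes to α and failures to β.
After batch 1: Beta(11.02+3, 8.78+7) = Beta(14.02, 15.78).
After batch 2: Beta(14.02+29, 15.78+14) = Beta(43.02, 29.78).
Mode of Beta(a,b) for a,b>1 is (a−1)/(a+b−2) = 42.02/70.80 = 0.5935.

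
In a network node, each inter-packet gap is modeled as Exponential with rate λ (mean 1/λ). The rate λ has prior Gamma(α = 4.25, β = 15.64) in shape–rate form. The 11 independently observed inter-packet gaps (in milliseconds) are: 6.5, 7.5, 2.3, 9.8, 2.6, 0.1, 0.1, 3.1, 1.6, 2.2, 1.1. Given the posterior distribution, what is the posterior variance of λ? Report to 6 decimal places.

0.005524

With a Gamma(shape α, rate β) prior on the exponential rate λ, the posterior after n observations with total T = Σxᵢ is Gamma(α+n, β+T).
Sum of observations T = 36.9 milliseconds; n = 11.
Posterior: Gamma(4.25+11, 15.64+36.9) = Gamma(15.25, 52.54).
Var = α/β² = 0.005524.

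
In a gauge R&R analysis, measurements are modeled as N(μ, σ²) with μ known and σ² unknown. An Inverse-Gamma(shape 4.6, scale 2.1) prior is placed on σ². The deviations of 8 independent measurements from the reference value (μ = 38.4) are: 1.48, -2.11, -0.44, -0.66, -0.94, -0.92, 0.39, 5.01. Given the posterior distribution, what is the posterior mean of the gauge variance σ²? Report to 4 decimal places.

With known mean μ and an Inverse-Gamma(α, β) prior on σ², the Normal likelihood is conjugate: posterior is Inv-Gamma(α + n/2, β + Σ(xᵢ−μ)²/2).
Σ(xᵢ−μ)² = (1.48)² + (-2.11)² + (-0.44)² + (-0.66)² + (-0.94)² + (-0.92)² + (0.39)² + (5.01)² = 34.2539.
Posterior: Inv-Gamma(4.6 + 8/2, 2.1 + 34.2539/2) = Inv-Gamma(8.60, 19.22695).
E[σ²|data] = β/(α−1) = 19.22695/7.60 = 2.5299.

2.5299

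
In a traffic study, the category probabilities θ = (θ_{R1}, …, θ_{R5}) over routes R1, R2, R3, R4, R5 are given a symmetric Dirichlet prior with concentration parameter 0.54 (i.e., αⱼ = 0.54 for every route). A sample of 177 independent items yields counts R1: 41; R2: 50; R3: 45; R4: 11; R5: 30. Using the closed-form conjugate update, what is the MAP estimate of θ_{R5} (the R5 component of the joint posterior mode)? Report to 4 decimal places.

The Dirichlet prior is conjugate to the Multinomial likelihood: each posterior αⱼ = prior αⱼ + observed count nⱼ.
Posterior concentration: (41.54, 50.54, 45.54, 11.54, 30.54), total = 179.70.
Joint mode component: (α_{R5}−1)/(Σα−K) = 29.54/174.70 = 0.1691.

0.1691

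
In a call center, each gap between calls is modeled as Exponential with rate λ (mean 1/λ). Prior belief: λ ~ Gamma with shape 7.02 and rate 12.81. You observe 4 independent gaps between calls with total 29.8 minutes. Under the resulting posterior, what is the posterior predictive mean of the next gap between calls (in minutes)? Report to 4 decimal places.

With a Gamma(shape α, rate β) prior on the exponential rate λ, the posterior after n observations with total T = Σxᵢ is Gamma(α+n, β+T).
Posterior: Gamma(7.02+4, 12.81+29.8) = Gamma(11.02, 42.61).
The predictive distribution for the next observation is Lomax; its mean is β/(α−1) = 42.61/10.02 = 4.2525.

4.2525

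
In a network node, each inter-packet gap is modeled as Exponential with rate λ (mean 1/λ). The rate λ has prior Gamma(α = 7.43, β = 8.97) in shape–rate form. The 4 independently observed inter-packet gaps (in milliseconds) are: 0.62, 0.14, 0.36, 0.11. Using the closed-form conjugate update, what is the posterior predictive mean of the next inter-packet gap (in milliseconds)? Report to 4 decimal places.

With a Gamma(shape α, rate β) prior on the exponential rate λ, the posterior after n observations with total T = Σxᵢ is Gamma(α+n, β+T).
Sum of observations T = 1.23 milliseconds; n = 4.
Posterior: Gamma(7.43+4, 8.97+1.23) = Gamma(11.43, 10.20).
The predictive distribution for the next observation is Lomax; its mean is β/(α−1) = 10.20/10.43 = 0.9779.

0.9779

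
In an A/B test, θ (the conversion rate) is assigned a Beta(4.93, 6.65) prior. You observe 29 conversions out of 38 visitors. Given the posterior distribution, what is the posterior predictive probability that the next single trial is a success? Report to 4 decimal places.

0.6843

The Beta prior is conjugate to a Binomial/Bernoulli likelihood; the update adds successes to α and failures to β.
Posterior: Beta(α+k, β+n−k) = Beta(4.93+29, 6.65+9) = Beta(33.93, 15.65).
For a single future Bernoulli trial, P(success | data) = α/(α+β) = 0.6843.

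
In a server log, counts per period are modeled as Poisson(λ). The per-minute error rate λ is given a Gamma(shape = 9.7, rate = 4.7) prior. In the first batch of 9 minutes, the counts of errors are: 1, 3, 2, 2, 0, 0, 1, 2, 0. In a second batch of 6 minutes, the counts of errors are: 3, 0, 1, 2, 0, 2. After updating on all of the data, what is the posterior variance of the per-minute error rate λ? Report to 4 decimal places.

With a Gamma(shape α, rate β) prior, the Poisson likelihood is conjugate: the posterior is Gamma(α + ΣXᵢ, β + n).
Batch 1: sum of counts S = 11 over n = 9 minutes.
After batch 1: Gamma(α+S, β+n) = Gamma(9.7+11, 4.7+9) = Gamma(20.7, 13.7).
Batch 2: sum of counts S = 8 over n = 6 minutes.
After batch 2: Gamma(α+S, β+n) = Gamma(20.7+8, 13.7+6) = Gamma(28.7, 19.7).
Var = α/β² = 28.7/19.7² = 0.0740.

0.0740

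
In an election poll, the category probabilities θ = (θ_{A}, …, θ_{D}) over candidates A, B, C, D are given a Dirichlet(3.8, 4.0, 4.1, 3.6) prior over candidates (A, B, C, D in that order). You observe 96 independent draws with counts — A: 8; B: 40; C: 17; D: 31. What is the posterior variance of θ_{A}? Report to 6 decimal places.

0.000841

The Dirichlet prior is conjugate to the Multinomial likelihood: each posterior αⱼ = prior αⱼ + observed count nⱼ.
Posterior concentration: (11.8, 44.0, 21.1, 34.6), total = 111.5.
Var[θ_j] = α_j(Σα−α_j)/((Σα)²(Σα+1)) = 11.8·99.7/(111.5²·112.5) = 0.000841.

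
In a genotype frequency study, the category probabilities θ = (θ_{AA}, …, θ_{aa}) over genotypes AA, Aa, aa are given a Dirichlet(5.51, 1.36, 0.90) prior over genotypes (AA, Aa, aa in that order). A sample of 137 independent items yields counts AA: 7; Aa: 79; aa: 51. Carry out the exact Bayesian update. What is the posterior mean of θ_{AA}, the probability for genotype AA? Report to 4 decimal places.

The Dirichlet prior is conjugate to the Multinomial likelihood: each posterior αⱼ = prior αⱼ + observed count nⱼ.
Posterior concentration: (12.51, 80.36, 51.90), total = 144.77.
E[θ_{AA}|data] = α_{AA}/Σα = 12.51/144.77 = 0.0864.

0.0864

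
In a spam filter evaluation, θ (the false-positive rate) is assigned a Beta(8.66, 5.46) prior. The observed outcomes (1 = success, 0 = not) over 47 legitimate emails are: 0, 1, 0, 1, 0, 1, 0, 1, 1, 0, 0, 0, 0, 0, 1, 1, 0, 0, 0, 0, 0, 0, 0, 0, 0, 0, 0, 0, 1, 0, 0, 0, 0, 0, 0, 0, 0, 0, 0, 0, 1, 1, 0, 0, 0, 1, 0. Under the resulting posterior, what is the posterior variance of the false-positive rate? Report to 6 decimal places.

0.003512

The Beta prior is conjugate to a Binomial/Bernoulli likelihood; the update adds successes to α and failures to β.
Posterior: Beta(α+k, β+n−k) = Beta(8.66+11, 5.46+36) = Beta(19.66, 41.46).
Var = αβ/((α+β)²(α+β+1)) = 19.66·41.46/(61.12²·62.12) = 0.003512.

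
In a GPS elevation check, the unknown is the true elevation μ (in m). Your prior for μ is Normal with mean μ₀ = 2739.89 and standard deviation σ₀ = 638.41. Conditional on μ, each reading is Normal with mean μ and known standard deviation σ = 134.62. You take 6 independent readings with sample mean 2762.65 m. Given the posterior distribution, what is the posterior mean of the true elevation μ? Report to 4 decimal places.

2762.4826

For Normal data with known variance σ², a Normal(μ₀, σ₀²) prior on μ is conjugate. Posterior precision = 1/σ₀² + n/σ²; posterior mean is the precision-weighted average of μ₀ and x̄.
n·x̄ = 6·2762.65 = 16575.9.
σ₀² = 638.41² = 407567.3281, σ² = 134.62² = 18122.5444; σ² + n·σ₀² = 18122.5444 + 6·407567.3281 = 2463526.513.
Posterior mean = (μ₀/σ₀² + n·x̄/σ²)/(1/σ₀² + n/σ²) = (σ²·μ₀ + σ₀²·n·x̄)/(σ² + n·σ₀²) = (18122.5444·2739.89 + 407567.3281·16575.9)/2463526.513 = 6805449052.028906/2463526.513 = 2762.4826.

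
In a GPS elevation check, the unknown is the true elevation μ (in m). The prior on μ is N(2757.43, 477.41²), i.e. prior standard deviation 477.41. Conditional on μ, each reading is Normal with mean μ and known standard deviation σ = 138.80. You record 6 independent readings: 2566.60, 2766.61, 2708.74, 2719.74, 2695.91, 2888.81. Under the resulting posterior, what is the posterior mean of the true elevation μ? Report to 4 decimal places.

2724.8605

For Normal data with known variance σ², a Normal(μ₀, σ₀²) prior on μ is conjugate. Posterior precision = 1/σ₀² + n/σ²; posterior mean is the precision-weighted average of μ₀ and x̄.
Σxᵢ = 2566.60 + 2766.61 + 2708.74 + 2719.74 + 2695.91 + 2888.81 = 16346.41, so n·x̄ = 16346.41.
σ₀² = 477.41² = 227920.3081, σ² = 138.80² = 19265.44; σ² + n·σ₀² = 19265.44 + 6·227920.3081 = 1386787.2886.
Posterior mean = (μ₀/σ₀² + n·x̄/σ²)/(1/σ₀² + n/σ²) = (σ²·μ₀ + σ₀²·n·x̄)/(σ² + n·σ₀²) = (19265.44·2757.43 + 227920.3081·16346.41)/1386787.2886 = 3778801905.748121/1386787.2886 = 2724.8605.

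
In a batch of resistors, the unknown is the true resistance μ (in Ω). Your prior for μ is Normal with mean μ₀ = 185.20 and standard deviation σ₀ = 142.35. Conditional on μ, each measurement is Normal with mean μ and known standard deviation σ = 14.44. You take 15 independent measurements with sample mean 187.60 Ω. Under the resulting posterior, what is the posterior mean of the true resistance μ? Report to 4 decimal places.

187.5984

For Normal data with known variance σ², a Normal(μ₀, σ₀²) prior on μ is conjugate. Posterior precision = 1/σ₀² + n/σ²; posterior mean is the precision-weighted average of μ₀ and x̄.
n·x̄ = 15·187.60 = 2814.
σ₀² = 142.35² = 20263.5225, σ² = 14.44² = 208.5136; σ² + n·σ₀² = 208.5136 + 15·20263.5225 = 304161.3511.
Posterior mean = (μ₀/σ₀² + n·x̄/σ²)/(1/σ₀² + n/σ²) = (σ²·μ₀ + σ₀²·n·x̄)/(σ² + n·σ₀²) = (208.5136·185.20 + 20263.5225·2814)/304161.3511 = 57060169.03372/304161.3511 = 187.5984.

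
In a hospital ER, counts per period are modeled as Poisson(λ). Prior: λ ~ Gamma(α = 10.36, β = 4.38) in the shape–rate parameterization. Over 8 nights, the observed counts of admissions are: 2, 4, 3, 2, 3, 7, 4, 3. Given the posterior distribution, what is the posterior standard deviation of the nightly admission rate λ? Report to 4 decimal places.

0.5003

With a Gamma(shape α, rate β) prior, the Poisson likelihood is conjugate: the posterior is Gamma(α + ΣXᵢ, β + n).
Sum of counts S = 28 over n = 8 nights.
Posterior: Gamma(α+S, β+n) = Gamma(10.36+28, 4.38+8) = Gamma(38.36, 12.38).
SD = √α/β = √38.36/12.38 = 0.5003.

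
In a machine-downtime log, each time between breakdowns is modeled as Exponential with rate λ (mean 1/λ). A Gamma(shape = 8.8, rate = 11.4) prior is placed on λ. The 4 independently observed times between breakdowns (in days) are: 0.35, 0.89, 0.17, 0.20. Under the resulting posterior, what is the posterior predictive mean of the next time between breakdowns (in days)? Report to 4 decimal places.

With a Gamma(shape α, rate β) prior on the exponential rate λ, the posterior after n observations with total T = Σxᵢ is Gamma(α+n, β+T).
Sum of observations T = 1.61 days; n = 4.
Posterior: Gamma(8.8+4, 11.4+1.61) = Gamma(12.8, 13.01).
The predictive distribution for the next observation is Lomax; its mean is β/(α−1) = 13.01/11.8 = 1.1025.

1.1025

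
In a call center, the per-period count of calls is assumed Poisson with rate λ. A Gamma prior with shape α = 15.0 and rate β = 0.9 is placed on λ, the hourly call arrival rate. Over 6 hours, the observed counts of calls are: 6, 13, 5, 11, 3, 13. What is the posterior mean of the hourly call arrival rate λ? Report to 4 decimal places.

9.5652

With a Gamma(shape α, rate β) prior, the Poisson likelihood is conjugate: the posterior is Gamma(α + ΣXᵢ, β + n).
Sum of counts S = 51 over n = 6 hours.
Posterior: Gamma(α+S, β+n) = Gamma(15.0+51, 0.9+6) = Gamma(66.0, 6.9).
Posterior mean = α/β = 66.0/6.9 = 9.5652.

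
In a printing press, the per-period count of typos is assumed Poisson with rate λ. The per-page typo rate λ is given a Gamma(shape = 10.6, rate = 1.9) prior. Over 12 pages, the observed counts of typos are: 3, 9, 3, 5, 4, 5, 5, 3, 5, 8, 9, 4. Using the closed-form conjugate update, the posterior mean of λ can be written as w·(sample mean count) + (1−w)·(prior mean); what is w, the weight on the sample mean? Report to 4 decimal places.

With a Gamma(shape α, rate β) prior, the Poisson likelihood is conjugate: the posterior is Gamma(α + ΣXᵢ, β + n).
Posterior mean = (α₀+S)/(β₀+n) = [n/(β₀+n)]·(S/n) + [β₀/(β₀+n)]·(α₀/β₀), so only n and β₀ enter the weight.
Weight on data w = n/(β₀+n) = 12/(1.9+12) = 12/13.9 = 0.8633.

0.8633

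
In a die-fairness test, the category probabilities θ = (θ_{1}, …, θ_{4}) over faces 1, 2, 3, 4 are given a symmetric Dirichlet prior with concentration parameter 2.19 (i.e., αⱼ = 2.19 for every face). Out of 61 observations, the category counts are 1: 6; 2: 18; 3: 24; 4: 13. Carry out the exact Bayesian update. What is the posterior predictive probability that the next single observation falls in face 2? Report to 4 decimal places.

The Dirichlet prior is conjugate to the Multinomial likelihood: each posterior αⱼ = prior αⱼ + observed count nⱼ.
Posterior concentration: (8.19, 20.19, 26.19, 15.19), total = 69.76.
P(next = 2 | data) = α_{2}/Σα = 0.2894.

0.2894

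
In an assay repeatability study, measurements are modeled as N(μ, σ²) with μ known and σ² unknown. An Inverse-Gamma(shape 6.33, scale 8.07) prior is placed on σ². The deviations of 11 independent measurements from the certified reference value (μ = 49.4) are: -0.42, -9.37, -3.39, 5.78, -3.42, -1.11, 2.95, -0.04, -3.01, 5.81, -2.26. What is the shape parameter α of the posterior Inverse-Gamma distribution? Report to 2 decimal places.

11.83

With known mean μ and an Inverse-Gamma(α, β) prior on σ², the Normal likelihood is conjugate: posterior is Inv-Gamma(α + n/2, β + Σ(xᵢ−μ)²/2).
Σ(xᵢ−μ)² = (-0.42)² + (-9.37)² + (-3.39)² + (5.78)² + (-3.42)² + (-1.11)² + (2.95)² + (-0.04)² + (-3.01)² + (5.81)² + (-2.26)² = 202.4302.
Posterior: Inv-Gamma(6.33 + 11/2, 8.07 + 202.4302/2) = Inv-Gamma(11.83, 109.28510).
Posterior α = 11.83.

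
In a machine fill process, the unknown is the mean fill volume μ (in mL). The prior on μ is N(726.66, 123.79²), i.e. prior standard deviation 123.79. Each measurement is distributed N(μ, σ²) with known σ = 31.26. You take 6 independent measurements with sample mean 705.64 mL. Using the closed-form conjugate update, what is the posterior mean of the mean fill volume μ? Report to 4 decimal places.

705.8611

For Normal data with known variance σ², a Normal(μ₀, σ₀²) prior on μ is conjugate. Posterior precision = 1/σ₀² + n/σ²; posterior mean is the precision-weighted average of μ₀ and x̄.
n·x̄ = 6·705.64 = 4233.84.
σ₀² = 123.79² = 15323.9641, σ² = 31.26² = 977.1876; σ² + n·σ₀² = 977.1876 + 6·15323.9641 = 92920.9722.
Posterior mean = (μ₀/σ₀² + n·x̄/σ²)/(1/σ₀² + n/σ²) = (σ²·μ₀ + σ₀²·n·x̄)/(σ² + n·σ₀²) = (977.1876·726.66 + 15323.9641·4233.84)/92920.9722 = 65589295.30656/92920.9722 = 705.8611.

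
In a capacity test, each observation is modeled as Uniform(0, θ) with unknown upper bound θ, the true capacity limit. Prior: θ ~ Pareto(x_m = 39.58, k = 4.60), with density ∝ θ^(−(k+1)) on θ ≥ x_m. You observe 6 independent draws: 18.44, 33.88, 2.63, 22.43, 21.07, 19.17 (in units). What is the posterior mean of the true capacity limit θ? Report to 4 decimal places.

A Pareto(scale x_m, shape k) prior on the upper bound θ of Uniform(0, θ) is conjugate: posterior is Pareto(max(x_m, max xᵢ), k + n).
Sample maximum = 33.88; prior scale x_m = 39.58 → posterior scale = max = 39.58.
Posterior shape = 4.60 + 6 = 10.60.
E[θ|data] = k·x_m/(k−1) = 10.60·39.58/9.60 = 43.7029.

43.7029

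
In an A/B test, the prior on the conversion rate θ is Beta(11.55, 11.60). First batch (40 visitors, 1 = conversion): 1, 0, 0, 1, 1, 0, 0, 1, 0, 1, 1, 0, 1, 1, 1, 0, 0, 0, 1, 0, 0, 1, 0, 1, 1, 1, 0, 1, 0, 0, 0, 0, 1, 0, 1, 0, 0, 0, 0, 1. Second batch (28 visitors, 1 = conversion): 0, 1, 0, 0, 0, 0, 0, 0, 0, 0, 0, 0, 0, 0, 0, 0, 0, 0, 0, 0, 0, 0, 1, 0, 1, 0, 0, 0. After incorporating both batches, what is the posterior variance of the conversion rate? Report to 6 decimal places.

The Beta prior is conjugate to a Binomial/Bernoulli likelihood; the update adds successes to α and failures to β.
After batch 1: Beta(11.55+18, 11.60+22) = Beta(29.55, 33.60).
After batch 2: Beta(29.55+3, 33.60+25) = Beta(32.55, 58.60).
Var = αβ/((α+β)²(α+β+1)) = 32.55·58.60/(91.15²·92.15) = 0.002491.

0.002491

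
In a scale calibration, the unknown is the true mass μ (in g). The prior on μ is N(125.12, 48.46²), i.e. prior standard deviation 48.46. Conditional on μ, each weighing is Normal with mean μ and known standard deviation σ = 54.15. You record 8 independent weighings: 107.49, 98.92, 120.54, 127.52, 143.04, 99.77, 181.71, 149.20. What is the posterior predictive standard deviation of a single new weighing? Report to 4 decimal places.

57.0023

For Normal data with known variance σ², a Normal(μ₀, σ₀²) prior on μ is conjugate. Posterior precision = 1/σ₀² + n/σ²; posterior mean is the precision-weighted average of μ₀ and x̄.
σ₀² = 48.46² = 2348.3716, σ² = 54.15² = 2932.2225; σ² + n·σ₀² = 2932.2225 + 8·2348.3716 = 21719.1953.
Posterior precision = 1/σ₀² + n/σ² = 1/2348.3716 + 8/2932.2225 = (σ² + n·σ₀²)/(σ₀²σ²) = 21719.1953/(2348.3716·2932.2225); posterior variance σₙ² = σ₀²σ²/(σ² + n·σ₀²) = 2348.3716·2932.2225/21719.1953 = 317.044345.
Predictive variance for one new observation = σₙ² + σ² = 2348.3716·2932.2225/21719.1953 + 2932.2225 = σ²·(σ₀² + 21719.1953)/21719.1953 = 2932.2225·24067.5669/21719.1953 = 3249.266845; SD = √(2932.2225·24067.5669/21719.1953) = 57.0023.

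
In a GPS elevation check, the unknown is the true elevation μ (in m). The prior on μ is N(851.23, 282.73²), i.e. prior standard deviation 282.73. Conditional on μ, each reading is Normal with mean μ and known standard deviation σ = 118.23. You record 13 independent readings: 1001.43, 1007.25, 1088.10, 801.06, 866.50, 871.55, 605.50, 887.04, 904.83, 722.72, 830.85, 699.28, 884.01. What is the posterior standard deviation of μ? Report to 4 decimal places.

For Normal data with known variance σ², a Normal(μ₀, σ₀²) prior on μ is conjugate. Posterior precision = 1/σ₀² + n/σ²; posterior mean is the precision-weighted average of μ₀ and x̄.
σ₀² = 282.73² = 79936.2529, σ² = 118.23² = 13978.3329; σ² + n·σ₀² = 13978.3329 + 13·79936.2529 = 1053149.6206.
Posterior precision = 1/σ₀² + n/σ² = 1/79936.2529 + 13/13978.3329 = (σ² + n·σ₀²)/(σ₀²σ²) = 1053149.6206/(79936.2529·13978.3329); posterior variance σₙ² = σ₀²σ²/(σ² + n·σ₀²) = 79936.2529·13978.3329/1053149.6206 = 1060.984624.
Posterior SD = √σₙ² = √(79936.2529·13978.3329/1053149.6206) = 32.5728.

32.5728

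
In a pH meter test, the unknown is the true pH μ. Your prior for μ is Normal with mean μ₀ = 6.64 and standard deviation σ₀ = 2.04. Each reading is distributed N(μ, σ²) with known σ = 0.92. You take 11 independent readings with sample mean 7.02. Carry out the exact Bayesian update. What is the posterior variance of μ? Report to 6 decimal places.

0.075549

For Normal data with known variance σ², a Normal(μ₀, σ₀²) prior on μ is conjugate. Posterior precision = 1/σ₀² + n/σ²; posterior mean is the precision-weighted average of μ₀ and x̄.
σ₀² = 2.04² = 4.1616, σ² = 0.92² = 0.8464; σ² + n·σ₀² = 0.8464 + 11·4.1616 = 46.624.
Posterior precision = 1/σ₀² + n/σ² = 1/4.1616 + 11/0.8464 = (σ² + n·σ₀²)/(σ₀²σ²) = 46.624/(4.1616·0.8464); posterior variance σₙ² = σ₀²σ²/(σ² + n·σ₀²) = 4.1616·0.8464/46.624 = 0.075549.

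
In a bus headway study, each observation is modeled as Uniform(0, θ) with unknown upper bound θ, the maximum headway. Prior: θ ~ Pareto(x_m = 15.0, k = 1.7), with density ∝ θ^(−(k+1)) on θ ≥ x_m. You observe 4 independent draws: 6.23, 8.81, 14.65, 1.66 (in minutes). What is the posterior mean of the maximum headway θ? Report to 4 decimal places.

18.1915

A Pareto(scale x_m, shape k) prior on the upper bound θ of Uniform(0, θ) is conjugate: posterior is Pareto(max(x_m, max xᵢ), k + n).
Sample maximum = 14.65; prior scale x_m = 15.0 → posterior scale = max = 15.00.
Posterior shape = 1.7 + 4 = 5.7.
E[θ|data] = k·x_m/(k−1) = 5.7·15.00/4.7 = 18.1915.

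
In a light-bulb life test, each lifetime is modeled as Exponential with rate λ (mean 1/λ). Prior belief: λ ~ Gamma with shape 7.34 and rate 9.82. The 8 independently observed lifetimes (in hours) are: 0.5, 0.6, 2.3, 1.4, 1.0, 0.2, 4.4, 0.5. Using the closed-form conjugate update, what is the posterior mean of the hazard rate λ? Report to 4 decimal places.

With a Gamma(shape α, rate β) prior on the exponential rate λ, the posterior after n observations with total T = Σxᵢ is Gamma(α+n, β+T).
Sum of observations T = 10.9 hours; n = 8.
Posterior: Gamma(7.34+8, 9.82+10.9) = Gamma(15.34, 20.72).
Posterior mean of λ = α/β = 15.34/20.72 = 0.7403.

0.7403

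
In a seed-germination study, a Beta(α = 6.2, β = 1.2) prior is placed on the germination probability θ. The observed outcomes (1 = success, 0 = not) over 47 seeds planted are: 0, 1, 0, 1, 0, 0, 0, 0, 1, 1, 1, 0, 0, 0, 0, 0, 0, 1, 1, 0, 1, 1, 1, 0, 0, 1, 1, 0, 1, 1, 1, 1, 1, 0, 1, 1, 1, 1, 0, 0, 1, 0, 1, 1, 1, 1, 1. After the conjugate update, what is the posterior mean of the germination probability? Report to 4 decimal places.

The Beta prior is conjugate to a Binomial/Bernoulli likelihood; the update adds successes to α and failures to β.
Posterior: Beta(α+k, β+n−k) = Beta(6.2+27, 1.2+20) = Beta(33.2, 21.2).
Posterior mean = α/(α+β) = 33.2/54.4 = 0.6103.

0.6103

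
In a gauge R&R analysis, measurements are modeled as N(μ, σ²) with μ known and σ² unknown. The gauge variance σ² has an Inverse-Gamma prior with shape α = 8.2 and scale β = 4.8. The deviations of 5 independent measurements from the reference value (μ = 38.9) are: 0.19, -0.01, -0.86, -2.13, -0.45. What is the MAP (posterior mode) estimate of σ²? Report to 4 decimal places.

0.6459

With known mean μ and an Inverse-Gamma(α, β) prior on σ², the Normal likelihood is conjugate: posterior is Inv-Gamma(α + n/2, β + Σ(xᵢ−μ)²/2).
Σ(xᵢ−μ)² = (0.19)² + (-0.01)² + (-0.86)² + (-2.13)² + (-0.45)² = 5.5152.
Posterior: Inv-Gamma(8.2 + 5/2, 4.8 + 5.5152/2) = Inv-Gamma(10.70, 7.55760).
Mode = β/(α+1) = 7.55760/11.70 = 0.6459.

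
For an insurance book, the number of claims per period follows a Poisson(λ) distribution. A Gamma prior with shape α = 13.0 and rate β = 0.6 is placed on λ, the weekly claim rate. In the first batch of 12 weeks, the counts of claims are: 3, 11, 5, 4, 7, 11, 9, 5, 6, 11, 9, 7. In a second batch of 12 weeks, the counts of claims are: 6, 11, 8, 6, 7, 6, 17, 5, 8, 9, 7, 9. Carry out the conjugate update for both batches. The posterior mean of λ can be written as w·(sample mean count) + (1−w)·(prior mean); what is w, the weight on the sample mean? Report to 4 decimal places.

With a Gamma(shape α, rate β) prior, the Poisson likelihood is conjugate: the posterior is Gamma(α + ΣXᵢ, β + n).
Total number of weeks: n = 12 + 12 = 24.
Posterior mean = (α₀+S)/(β₀+n) = [n/(β₀+n)]·(S/n) + [β₀/(β₀+n)]·(α₀/β₀), so only n and β₀ enter the weight.
Weight on data w = n/(β₀+n) = 24/(0.6+24) = 24/24.6 = 0.9756.

0.9756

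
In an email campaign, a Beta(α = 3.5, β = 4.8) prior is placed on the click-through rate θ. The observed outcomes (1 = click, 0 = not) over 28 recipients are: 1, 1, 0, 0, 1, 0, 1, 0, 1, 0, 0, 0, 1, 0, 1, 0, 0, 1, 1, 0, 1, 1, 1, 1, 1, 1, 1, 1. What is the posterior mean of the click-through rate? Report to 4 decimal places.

The Beta prior is conjugate to a Binomial/Bernoulli likelihood; the update adds successes to α and failures to β.
Posterior: Beta(α+k, β+n−k) = Beta(3.5+17, 4.8+11) = Beta(20.5, 15.8).
Posterior mean = α/(α+β) = 20.5/36.3 = 0.5647.

0.5647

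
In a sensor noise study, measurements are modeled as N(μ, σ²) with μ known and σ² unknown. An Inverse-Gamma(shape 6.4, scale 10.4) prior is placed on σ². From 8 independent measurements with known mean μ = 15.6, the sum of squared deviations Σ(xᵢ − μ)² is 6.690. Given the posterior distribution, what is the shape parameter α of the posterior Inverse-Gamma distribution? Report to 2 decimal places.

With known mean μ and an Inverse-Gamma(α, β) prior on σ², the Normal likelihood is conjugate: posterior is Inv-Gamma(α + n/2, β + Σ(xᵢ−μ)²/2).
Posterior: Inv-Gamma(6.4 + 8/2, 10.4 + 6.690/2) = Inv-Gamma(10.40, 13.7450).
Posterior α = 10.40.

10.40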